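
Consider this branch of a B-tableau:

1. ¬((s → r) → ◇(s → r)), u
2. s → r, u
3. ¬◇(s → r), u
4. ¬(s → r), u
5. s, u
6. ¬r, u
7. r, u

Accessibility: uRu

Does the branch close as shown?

Both r and ¬r appear at u.

Yes, closed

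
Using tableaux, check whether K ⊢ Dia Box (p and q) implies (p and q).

Invalid (countermodel exists)

Tableau for the negation not (Dia Box (p and q) implies (p and q)):
1. not (Dia Box (p and q) implies (p and q)), 0
2. Dia Box (p and q), 0
3. not (p and q), 0
4. not q, 0
5. Box (p and q), 1
Accessibility: 0R1
The negation has an open branch (countermodel exists).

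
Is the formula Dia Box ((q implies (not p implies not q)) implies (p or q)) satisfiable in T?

1. Dia Box ((q implies (not p implies not q)) implies (p or q)), 0
2. Box ((q implies (not p implies not q)) implies (p or q)), 1   [Dia-rule on 1: fresh world 1, 0R1]
3. (q implies (not p implies not q)) implies (p or q), 1   [Box-rule on 2 via 1R1]
4. p or q, 1   [implies-rule on 3 (branches; this branch)]
5. q, 1   [or-rule on 4 (branches; this branch)]
Accessibility: 0R0, 0R1, 1R1

Satisfiable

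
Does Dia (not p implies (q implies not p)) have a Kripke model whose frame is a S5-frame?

Satisfiable (open branch found)

1. Dia (not p implies (q implies not p)), u
2. not p implies (q implies not p), v   [Dia-rule on 1: fresh world v, uRv]
3. q implies not p, v   [implies-rule on 2 (branches; this branch)]
4. not p, v   [implies-rule on 3 (branches; this branch)]
Accessibility: uRu, uRv, vRu, vRv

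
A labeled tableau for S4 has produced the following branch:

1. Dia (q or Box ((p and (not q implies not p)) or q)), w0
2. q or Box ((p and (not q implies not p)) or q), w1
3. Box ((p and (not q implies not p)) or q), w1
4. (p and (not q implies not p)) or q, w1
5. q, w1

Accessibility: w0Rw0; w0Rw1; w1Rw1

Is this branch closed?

Open

There is no literal clash: for every atom and world, at most one sign appears.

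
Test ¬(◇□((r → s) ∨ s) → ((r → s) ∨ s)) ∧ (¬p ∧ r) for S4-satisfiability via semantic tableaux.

1. ¬(◇□((r → s) ∨ s) → ((r → s) ∨ s)) ∧ (¬p ∧ r), 0
2. ¬(◇□((r → s) ∨ s) → ((r → s) ∨ s)), 0
3. ¬p ∧ r, 0
4. ◇□((r → s) ∨ s), 0
5. ¬((r → s) ∨ s), 0
6. ¬p, 0
7. r, 0
8. ¬(r → s), 0
9. ¬s, 0
10. □((r → s) ∨ s), 1
11. (r → s) ∨ s, 1
12. s, 1
Accessibility: 0R0, 0R1, 1R1

Satisfiable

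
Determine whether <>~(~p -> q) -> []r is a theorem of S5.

No, not valid

Tableau for the negation ~(<>~(~p -> q) -> []r):
1. ~(<>~(~p -> q) -> []r), w0
2. <>~(~p -> q), w0   [~->-rule on 1]
3. ~[]r, w0   [~->-rule on 1]
4. ~(~p -> q), w1   [<>-rule on 2: fresh world w1, w0Rw1]
5. ~p, w1   [~->-rule on 4]
6. ~q, w1   [~->-rule on 4]
7. ~r, w2   [~[]-rule on 3: fresh world w2, w0Rw2]
Accessibility: w0Rw0, w0Rw1, w0Rw2, w1Rw0, w1Rw1, w1Rw2, w2Rw0, w2Rw1, w2Rw2
The negation has an open branch (countermodel exists).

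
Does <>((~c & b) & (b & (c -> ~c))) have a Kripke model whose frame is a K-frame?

Satisfiable (open branch found)

1. <>((~c & b) & (b & (c -> ~c))), 0
2. (~c & b) & (b & (c -> ~c)), 1
3. ~c & b, 1
4. b & (c -> ~c), 1
5. ~c, 1
6. b, 1
7. c -> ~c, 1
Accessibility: 0R1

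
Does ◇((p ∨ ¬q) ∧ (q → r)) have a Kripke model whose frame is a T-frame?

1. ◇((p ∨ ¬q) ∧ (q → r)), 0
2. (p ∨ ¬q) ∧ (q → r), 1
3. p ∨ ¬q, 1
4. q → r, 1
5. ¬q, 1
6. r, 1
Accessibility: 0R0, 0R1, 1R1

Yes, satisfiable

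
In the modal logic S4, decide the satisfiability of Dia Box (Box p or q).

Satisfiable

1. Dia Box (Box p or q), 0
2. Box (Box p or q), 1
3. Box p or q, 1
4. q, 1
Accessibility: 0R0, 0R1, 1R1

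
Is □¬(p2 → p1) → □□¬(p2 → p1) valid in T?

Tableau for the negation ¬(□¬(p2 → p1) → □□¬(p2 → p1)):
1. ¬(□¬(p2 → p1) → □□¬(p2 → p1)), 0
2. □¬(p2 → p1), 0   [¬→-rule on 1]
3. ¬□□¬(p2 → p1), 0   [¬→-rule on 1]
4. ¬(p2 → p1), 0   [□-rule on 2 via 0R0]
5. p2, 0   [¬→-rule on 4]
6. ¬p1, 0   [¬→-rule on 4]
7. ¬□¬(p2 → p1), 1   [¬□-rule on 3: fresh world 1, 0R1]
8. ¬(p2 → p1), 1   [□-rule on 2 via 0R1]
9. p2, 1   [¬→-rule on 8]
10. ¬p1, 1   [¬→-rule on 8]
11. p2 → p1, 2   [¬□-rule on 7: fresh world 2, 1R2]
12. p1, 2   [→-rule on 11 (branches; this branch)]
Accessibility: 0R0, 0R1, 1R1, 1R2, 2R2
The negation has an open branch (countermodel exists).

Not valid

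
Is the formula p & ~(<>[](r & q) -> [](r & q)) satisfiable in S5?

1. p & ~(<>[](r & q) -> [](r & q)), u
2. p, u   [&-rule on 1]
3. ~(<>[](r & q) -> [](r & q)), u   [&-rule on 1]
4. <>[](r & q), u   [~->-rule on 3]
5. ~[](r & q), u   [~->-rule on 3]
6. [](r & q), v   [<>-rule on 4: fresh world v, uRv]
7. r & q, u   [[]-rule on 6 via vRu]
8. r, u   [&-rule on 7]
9. q, u   [&-rule on 7]
10. r & q, v   [[]-rule on 6 via vRv]
11. r, v   [&-rule on 10]
12. q, v   [&-rule on 10]
13. ~(r & q), w   [~[]-rule on 5: fresh world w, uRw]
14. r & q, w   [[]-rule on 6 via vRw]
15. r, w   [&-rule on 14]
16. q, w   [&-rule on 14]
17. ~q, w   [~&-rule on 13 (branches; this branch)]
Accessibility: uRu, uRv, uRw, vRu, vRv, vRw, wRu, wRv, wRw
Branch closes: q and ~q both at w.
All branches of the tableau close; one closing branch shown above.

Unsatisfiable (every branch closes)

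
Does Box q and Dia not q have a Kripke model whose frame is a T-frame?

Unsatisfiable

1. Box q and Dia not q, u
2. Box q, u
3. Dia not q, u
4. q, u
5. not q, v
6. q, v
Accessibility: uRu, uRv, vRv
Branch closes: q and not q both at v.
Every branch closes; the branch above is one of them.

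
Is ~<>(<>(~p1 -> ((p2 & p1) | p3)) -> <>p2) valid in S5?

Tableau for the negation <>(<>(~p1 -> ((p2 & p1) | p3)) -> <>p2):
1. <>(<>(~p1 -> ((p2 & p1) | p3)) -> <>p2), 0
2. <>(~p1 -> ((p2 & p1) | p3)) -> <>p2, 1
3. <>p2, 1
4. p2, 2
Accessibility: 0R0, 0R1, 0R2, 1R0, 1R1, 1R2, 2R0, 2R1, 2R2
The negation has an open branch (countermodel exists).

Invalid (countermodel exists)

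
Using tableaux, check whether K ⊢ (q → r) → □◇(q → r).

Tableau for the negation ¬((q → r) → □◇(q → r)):
1. ¬((q → r) → □◇(q → r)), w0
2. q → r, w0   [¬→-rule on 1]
3. ¬□◇(q → r), w0   [¬→-rule on 1]
4. r, w0   [→-rule on 2 (branches; this branch)]
5. ¬◇(q → r), w1   [¬□-rule on 3: fresh world w1, w0Rw1]
Accessibility: w0Rw1
The negation has an open branch (countermodel exists).

Not valid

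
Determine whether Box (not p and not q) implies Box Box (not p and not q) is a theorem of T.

No, not valid

Tableau for the negation not (Box (not p and not q) implies Box Box (not p and not q)):
1. not (Box (not p and not q) implies Box Box (not p and not q)), u
2. Box (not p and not q), u
3. not Box Box (not p and not q), u
4. not p and not q, u
5. not p, u
6. not q, u
7. not Box (not p and not q), v
8. not p and not q, v
9. not p, v
10. not q, v
11. not (not p and not q), w
12. q, w
Accessibility: uRu, uRv, vRv, vRw, wRw
The negation has an open branch (countermodel exists).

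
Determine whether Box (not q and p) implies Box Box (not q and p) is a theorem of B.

Invalid (countermodel exists)

Tableau for the negation not (Box (not q and p) implies Box Box (not q and p)):
1. not (Box (not q and p) implies Box Box (not q and p)), 0
2. Box (not q and p), 0
3. not Box Box (not q and p), 0
4. not q and p, 0
5. not q, 0
6. p, 0
7. not Box (not q and p), 1
8. not q and p, 1
9. not q, 1
10. p, 1
11. not (not q and p), 2
12. not p, 2
Accessibility: 0R0, 0R1, 1R0, 1R1, 1R2, 2R1, 2R2
The negation has an open branch (countermodel exists).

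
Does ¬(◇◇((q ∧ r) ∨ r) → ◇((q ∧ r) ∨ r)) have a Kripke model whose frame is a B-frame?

Satisfiable

1. ¬(◇◇((q ∧ r) ∨ r) → ◇((q ∧ r) ∨ r)), u
2. ◇◇((q ∧ r) ∨ r), u
3. ¬◇((q ∧ r) ∨ r), u
4. ¬((q ∧ r) ∨ r), u
5. ¬(q ∧ r), u
6. ¬r, u
7. ◇((q ∧ r) ∨ r), v
8. ¬((q ∧ r) ∨ r), v
9. ¬(q ∧ r), v
10. ¬r, v
11. (q ∧ r) ∨ r, w
12. r, w
Accessibility: uRu, uRv, vRu, vRv, vRw, wRv, wRw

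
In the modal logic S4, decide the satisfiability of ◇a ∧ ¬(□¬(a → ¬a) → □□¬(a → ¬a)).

1. ◇a ∧ ¬(□¬(a → ¬a) → □□¬(a → ¬a)), w0
2. ◇a, w0
3. ¬(□¬(a → ¬a) → □□¬(a → ¬a)), w0
4. □¬(a → ¬a), w0
5. ¬□□¬(a → ¬a), w0
6. ¬(a → ¬a), w0
7. a, w0
8. a, w1
9. ¬(a → ¬a), w1
10. ¬□¬(a → ¬a), w2
11. ¬(a → ¬a), w2
12. a, w2
13. a → ¬a, w3
14. ¬(a → ¬a), w3
15. a, w3
16. ¬a, w3
Accessibility: w0Rw0, w0Rw1, w0Rw2, w0Rw3, w1Rw1, w2Rw2, w2Rw3, w3Rw3
Branch closes: a and ¬a both at w3.
(One branch shown.) All branches close.

Unsatisfiable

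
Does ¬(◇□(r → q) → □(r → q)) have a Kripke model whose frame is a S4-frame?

Satisfiable

1. ¬(◇□(r → q) → □(r → q)), u
2. ◇□(r → q), u   [¬→-rule on 1]
3. ¬□(r → q), u   [¬→-rule on 1]
4. □(r → q), v   [◇-rule on 2: fresh world v, uRv]
5. r → q, v   [□-rule on 4 via vRv]
6. q, v   [→-rule on 5 (branches; this branch)]
7. ¬(r → q), w   [¬□-rule on 3: fresh world w, uRw]
8. r, w   [¬→-rule on 7]
9. ¬q, w   [¬→-rule on 7]
Accessibility: uRu, uRv, uRw, vRv, wRw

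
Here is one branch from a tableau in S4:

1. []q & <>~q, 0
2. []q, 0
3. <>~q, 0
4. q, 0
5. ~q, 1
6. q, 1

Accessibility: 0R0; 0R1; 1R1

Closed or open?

Closed

Both q and ~q appear at 1.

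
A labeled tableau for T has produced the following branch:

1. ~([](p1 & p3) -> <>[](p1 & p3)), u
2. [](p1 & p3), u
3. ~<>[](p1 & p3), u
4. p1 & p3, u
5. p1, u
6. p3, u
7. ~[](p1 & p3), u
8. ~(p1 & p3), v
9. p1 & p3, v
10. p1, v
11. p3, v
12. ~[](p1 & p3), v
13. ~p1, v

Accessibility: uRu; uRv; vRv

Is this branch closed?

Yes, closed

Both p1 and ~p1 appear at v.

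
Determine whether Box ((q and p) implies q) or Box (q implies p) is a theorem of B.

Valid

Tableau for the negation not (Box ((q and p) implies q) or Box (q implies p)):
1. not (Box ((q and p) implies q) or Box (q implies p)), w0
2. not Box ((q and p) implies q), w0
3. not Box (q implies p), w0
4. not ((q and p) implies q), w1
5. q and p, w1
6. not q, w1
7. q, w1
8. p, w1
Accessibility: w0Rw0, w0Rw1, w1Rw0, w1Rw1
Branch closes: q and not q both at w1.
Every branch of the negation's tableau closes; the branch above is one of them.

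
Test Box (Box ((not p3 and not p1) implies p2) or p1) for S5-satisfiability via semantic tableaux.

Satisfiable (open branch found)

1. Box (Box ((not p3 and not p1) implies p2) or p1), 0
2. Box ((not p3 and not p1) implies p2) or p1, 0
3. p1, 0
Accessibility: 0R0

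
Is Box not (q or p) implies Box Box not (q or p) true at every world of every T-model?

No, not valid

Tableau for the negation not (Box not (q or p) implies Box Box not (q or p)):
1. not (Box not (q or p) implies Box Box not (q or p)), u
2. Box not (q or p), u
3. not Box Box not (q or p), u
4. not (q or p), u
5. not q, u
6. not p, u
7. not Box not (q or p), v
8. not (q or p), v
9. not q, v
10. not p, v
11. q or p, w
12. p, w
Accessibility: uRu, uRv, vRv, vRw, wRw
The negation has an open branch (countermodel exists).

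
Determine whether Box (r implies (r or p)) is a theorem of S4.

Valid

Tableau for the negation not Box (r implies (r or p)):
1. not Box (r implies (r or p)), w0
2. not (r implies (r or p)), w1   [neg-Box-rule on 1: fresh world w1, w0Rw1]
3. r, w1   [neg-implies-rule on 2]
4. not (r or p), w1   [neg-implies-rule on 2]
5. not r, w1   [neg-or-rule on 4]
6. not p, w1   [neg-or-rule on 4]
Accessibility: w0Rw0, w0Rw1, w1Rw1
Branch closes: r and not r both at w1.
All branches of the negation close; one closing branch shown above.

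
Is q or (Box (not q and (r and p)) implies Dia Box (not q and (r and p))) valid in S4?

Tableau for the negation not (q or (Box (not q and (r and p)) implies Dia Box (not q and (r and p)))):
1. not (q or (Box (not q and (r and p)) implies Dia Box (not q and (r and p)))), 0
2. not q, 0
3. not (Box (not q and (r and p)) implies Dia Box (not q and (r and p))), 0
4. Box (not q and (r and p)), 0
5. not Dia Box (not q and (r and p)), 0
6. not q and (r and p), 0
7. r and p, 0
8. r, 0
9. p, 0
10. not Box (not q and (r and p)), 0
11. not (not q and (r and p)), 1
12. not q and (r and p), 1
13. not q, 1
14. r and p, 1
15. r, 1
16. p, 1
17. not Box (not q and (r and p)), 1
18. not (r and p), 1
19. not p, 1
Accessibility: 0R0, 0R1, 1R1
Branch closes: p and not p both at 1.
Every branch of the negation's tableau closes; the branch above is one of them.

Valid in S4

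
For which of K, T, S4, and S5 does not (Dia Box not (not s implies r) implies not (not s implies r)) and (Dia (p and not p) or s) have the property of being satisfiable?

K, T, S4

S5-tableau for the formula:
1. not (Dia Box not (not s implies r) implies not (not s implies r)) and (Dia (p and not p) or s), 0
2. not (Dia Box not (not s implies r) implies not (not s implies r)), 0
3. Dia (p and not p) or s, 0
4. Dia Box not (not s implies r), 0
5. not s implies r, 0
6. s, 0
7. r, 0
8. Box not (not s implies r), 1
9. not (not s implies r), 0
10. not s, 0
11. not r, 0
Accessibility: 0R0, 0R1, 1R0, 1R1
Branch closes: s and not s both at 0.
Every branch closes (one shown): unsatisfiable in S5.
S4-tableau for the formula:
1. not (Dia Box not (not s implies r) implies not (not s implies r)) and (Dia (p and not p) or s), 0
2. not (Dia Box not (not s implies r) implies not (not s implies r)), 0
3. Dia (p and not p) or s, 0
4. Dia Box not (not s implies r), 0
5. not s implies r, 0
6. s, 0
7. r, 0
8. Box not (not s implies r), 1
9. not (not s implies r), 1
10. not s, 1
11. not r, 1
Accessibility: 0R0, 0R1, 1R1
Complete open branch: satisfiable in S4, hence also in K, T (this S4-model is also a K-model and a T-model).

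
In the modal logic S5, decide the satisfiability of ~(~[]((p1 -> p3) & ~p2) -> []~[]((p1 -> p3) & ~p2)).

1. ~(~[]((p1 -> p3) & ~p2) -> []~[]((p1 -> p3) & ~p2)), 0
2. ~[]((p1 -> p3) & ~p2), 0
3. ~[]~[]((p1 -> p3) & ~p2), 0
4. ~((p1 -> p3) & ~p2), 1
5. ~(p1 -> p3), 1
6. p1, 1
7. ~p3, 1
8. []((p1 -> p3) & ~p2), 2
9. (p1 -> p3) & ~p2, 0
10. p1 -> p3, 0
11. ~p2, 0
12. (p1 -> p3) & ~p2, 1
13. p1 -> p3, 1
14. ~p2, 1
15. (p1 -> p3) & ~p2, 2
16. p1 -> p3, 2
17. ~p2, 2
18. p3, 0
19. p3, 1
Accessibility: 0R0, 0R1, 0R2, 1R0, 1R1, 1R2, 2R0, 2R1, 2R2
Branch closes: p3 and ~p3 both at 1.
All branches of the tableau close; one closing branch shown above.

No, unsatisfiable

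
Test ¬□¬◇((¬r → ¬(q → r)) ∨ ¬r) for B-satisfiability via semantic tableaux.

Satisfiable

1. ¬□¬◇((¬r → ¬(q → r)) ∨ ¬r), w0
2. ◇((¬r → ¬(q → r)) ∨ ¬r), w1   [¬□-rule on 1: fresh world w1, w0Rw1]
3. (¬r → ¬(q → r)) ∨ ¬r, w2   [◇-rule on 2: fresh world w2, w1Rw2]
4. ¬r, w2   [∨-rule on 3 (branches; this branch)]
Accessibility: w0Rw0, w0Rw1, w1Rw0, w1Rw1, w1Rw2, w2Rw1, w2Rw2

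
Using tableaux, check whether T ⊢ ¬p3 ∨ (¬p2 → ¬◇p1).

Tableau for the negation ¬(¬p3 ∨ (¬p2 → ¬◇p1)):
1. ¬(¬p3 ∨ (¬p2 → ¬◇p1)), u
2. p3, u   [¬∨-rule on 1]
3. ¬(¬p2 → ¬◇p1), u   [¬∨-rule on 1]
4. ¬p2, u   [¬→-rule on 3]
5. ◇p1, u   [¬→-rule on 3]
6. p1, v   [◇-rule on 5: fresh world v, uRv]
Accessibility: uRu, uRv, vRv
The negation has an open branch (countermodel exists).

Not valid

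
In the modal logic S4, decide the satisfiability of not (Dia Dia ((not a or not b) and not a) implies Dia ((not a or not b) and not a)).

1. not (Dia Dia ((not a or not b) and not a) implies Dia ((not a or not b) and not a)), w0
2. Dia Dia ((not a or not b) and not a), w0   [neg-implies-rule on 1]
3. not Dia ((not a or not b) and not a), w0   [neg-implies-rule on 1]
4. not ((not a or not b) and not a), w0   [neg-Dia-rule on 3 via w0Rw0]
5. not (not a or not b), w0   [neg-and-rule on 4 (branches; this branch)]
6. a, w0   [neg-or-rule on 5]
7. b, w0   [neg-or-rule on 5]
8. Dia ((not a or not b) and not a), w1   [Dia-rule on 2: fresh world w1, w0Rw1]
9. not ((not a or not b) and not a), w1   [neg-Dia-rule on 3 via w0Rw1]
10. not (not a or not b), w1   [neg-and-rule on 9 (branches; this branch)]
11. a, w1   [neg-or-rule on 10]
12. b, w1   [neg-or-rule on 10]
13. (not a or not b) and not a, w2   [Dia-rule on 8: fresh world w2, w1Rw2]
14. not a or not b, w2   [and-rule on 13]
15. not a, w2   [and-rule on 13]
16. not ((not a or not b) and not a), w2   [neg-Dia-rule on 3 via w0Rw2]
17. not b, w2   [or-rule on 14 (branches; this branch)]
18. not (not a or not b), w2   [neg-and-rule on 16 (branches; this branch)]
19. a, w2   [neg-or-rule on 18]
20. b, w2   [neg-or-rule on 18]
Accessibility: w0Rw0, w0Rw1, w0Rw2, w1Rw1, w1Rw2, w2Rw2
Branch closes: a and not a both at w2.
(One branch shown.) All branches close.

Unsatisfiable (every branch closes)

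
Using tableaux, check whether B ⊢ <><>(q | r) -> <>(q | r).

Invalid (countermodel exists)

Tableau for the negation ~(<><>(q | r) -> <>(q | r)):
1. ~(<><>(q | r) -> <>(q | r)), w0
2. <><>(q | r), w0
3. ~<>(q | r), w0
4. ~(q | r), w0
5. ~q, w0
6. ~r, w0
7. <>(q | r), w1
8. ~(q | r), w1
9. ~q, w1
10. ~r, w1
11. q | r, w2
12. r, w2
Accessibility: w0Rw0, w0Rw1, w1Rw0, w1Rw1, w1Rw2, w2Rw1, w2Rw2
The negation has an open branch (countermodel exists).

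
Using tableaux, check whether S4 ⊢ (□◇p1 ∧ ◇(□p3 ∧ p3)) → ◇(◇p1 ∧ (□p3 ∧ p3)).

Tableau for the negation ¬((□◇p1 ∧ ◇(□p3 ∧ p3)) → ◇(◇p1 ∧ (□p3 ∧ p3))):
1. ¬((□◇p1 ∧ ◇(□p3 ∧ p3)) → ◇(◇p1 ∧ (□p3 ∧ p3))), w0
2. □◇p1 ∧ ◇(□p3 ∧ p3), w0   [¬→-rule on 1]
3. ¬◇(◇p1 ∧ (□p3 ∧ p3)), w0   [¬→-rule on 1]
4. □◇p1, w0   [∧-rule on 2]
5. ◇(□p3 ∧ p3), w0   [∧-rule on 2]
6. ¬(◇p1 ∧ (□p3 ∧ p3)), w0   [¬◇-rule on 3 via w0Rw0]
7. ◇p1, w0   [□-rule on 4 via w0Rw0]
8. ¬(□p3 ∧ p3), w0   [¬∧-rule on 6 (branches; this branch)]
9. ¬□p3, w0   [¬∧-rule on 8 (branches; this branch)]
10. □p3 ∧ p3, w1   [◇-rule on 5: fresh world w1, w0Rw1]
11. □p3, w1   [∧-rule on 10]
12. p3, w1   [∧-rule on 10]
13. ¬(◇p1 ∧ (□p3 ∧ p3)), w1   [¬◇-rule on 3 via w0Rw1]
14. ◇p1, w1   [□-rule on 4 via w0Rw1]
15. ¬(□p3 ∧ p3), w1   [¬∧-rule on 13 (branches; this branch)]
16. ¬□p3, w1   [¬∧-rule on 15 (branches; this branch)]
17. p1, w2   [◇-rule on 7: fresh world w2, w0Rw2]
18. ¬(◇p1 ∧ (□p3 ∧ p3)), w2   [¬◇-rule on 3 via w0Rw2]
19. ◇p1, w2   [□-rule on 4 via w0Rw2]
20. ¬(□p3 ∧ p3), w2   [¬∧-rule on 18 (branches; this branch)]
21. ¬p3, w2   [¬∧-rule on 20 (branches; this branch)]
22. ¬p3, w3   [¬□-rule on 9: fresh world w3, w0Rw3]
23. ¬(◇p1 ∧ (□p3 ∧ p3)), w3   [¬◇-rule on 3 via w0Rw3]
24. ◇p1, w3   [□-rule on 4 via w0Rw3]
25. ¬(□p3 ∧ p3), w3   [¬∧-rule on 23 (branches; this branch)]
26. p1, w4   [◇-rule on 14: fresh world w4, w1Rw4]
27. ¬(◇p1 ∧ (□p3 ∧ p3)), w4   [¬◇-rule on 3 via w0Rw4]
28. ◇p1, w4   [□-rule on 4 via w0Rw4]
29. p3, w4   [□-rule on 11 via w1Rw4]
30. ¬(□p3 ∧ p3), w4   [¬∧-rule on 27 (branches; this branch)]
31. ¬□p3, w4   [¬∧-rule on 30 (branches; this branch)]
32. ¬p3, w5   [¬□-rule on 16: fresh world w5, w1Rw5]
33. ¬(◇p1 ∧ (□p3 ∧ p3)), w5   [¬◇-rule on 3 via w0Rw5]
34. ◇p1, w5   [□-rule on 4 via w0Rw5]
35. p3, w5   [□-rule on 11 via w1Rw5]
Accessibility: w0Rw0, w0Rw1, w0Rw2, w0Rw3, w0Rw4, w0Rw5, w1Rw1, w1Rw4, w1Rw5, w2Rw2, w3Rw3, w4Rw4, w5Rw5
Branch closes: p3 and ¬p3 both at w5.
All branches of the negation close; one closing branch shown above.

Valid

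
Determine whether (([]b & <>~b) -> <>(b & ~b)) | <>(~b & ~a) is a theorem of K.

Tableau for the negation ~((([]b & <>~b) -> <>(b & ~b)) | <>(~b & ~a)):
1. ~((([]b & <>~b) -> <>(b & ~b)) | <>(~b & ~a)), u
2. ~(([]b & <>~b) -> <>(b & ~b)), u   [~|-rule on 1]
3. ~<>(~b & ~a), u   [~|-rule on 1]
4. []b & <>~b, u   [~->-rule on 2]
5. ~<>(b & ~b), u   [~->-rule on 2]
6. []b, u   [&-rule on 4]
7. <>~b, u   [&-rule on 4]
8. ~b, v   [<>-rule on 7: fresh world v, uRv]
9. ~(~b & ~a), v   [~<>-rule on 3 via uRv]
10. ~(b & ~b), v   [~<>-rule on 5 via uRv]
11. b, v   [[]-rule on 6 via uRv]
Accessibility: uRv
Branch closes: b and ~b both at v.
Every branch of the negation's tableau closes; the branch above is one of them.

Yes, valid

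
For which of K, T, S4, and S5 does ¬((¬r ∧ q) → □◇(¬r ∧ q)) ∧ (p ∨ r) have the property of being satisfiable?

S5-tableau for the formula:
1. ¬((¬r ∧ q) → □◇(¬r ∧ q)) ∧ (p ∨ r), w0
2. ¬((¬r ∧ q) → □◇(¬r ∧ q)), w0
3. p ∨ r, w0
4. ¬r ∧ q, w0
5. ¬□◇(¬r ∧ q), w0
6. ¬r, w0
7. q, w0
8. p, w0
9. ¬◇(¬r ∧ q), w1
10. ¬(¬r ∧ q), w0
11. ¬(¬r ∧ q), w1
12. ¬q, w0
Accessibility: w0Rw0, w0Rw1, w1Rw0, w1Rw1
Branch closes: q and ¬q both at w0.
Every branch closes (one shown): unsatisfiable in S5.
S4-tableau for the formula:
1. ¬((¬r ∧ q) → □◇(¬r ∧ q)) ∧ (p ∨ r), w0
2. ¬((¬r ∧ q) → □◇(¬r ∧ q)), w0
3. p ∨ r, w0
4. ¬r ∧ q, w0
5. ¬□◇(¬r ∧ q), w0
6. ¬r, w0
7. q, w0
8. p, w0
9. ¬◇(¬r ∧ q), w1
10. ¬(¬r ∧ q), w1
11. ¬q, w1
Accessibility: w0Rw0, w0Rw1, w1Rw1
Complete open branch: satisfiable in S4, hence also in K, T (this S4-model is also a K-model and a T-model).

K, T, S4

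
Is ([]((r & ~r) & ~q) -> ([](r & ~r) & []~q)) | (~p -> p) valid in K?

Tableau for the negation ~(([]((r & ~r) & ~q) -> ([](r & ~r) & []~q)) | (~p -> p)):
1. ~(([]((r & ~r) & ~q) -> ([](r & ~r) & []~q)) | (~p -> p)), u
2. ~([]((r & ~r) & ~q) -> ([](r & ~r) & []~q)), u
3. ~(~p -> p), u
4. []((r & ~r) & ~q), u
5. ~([](r & ~r) & []~q), u
6. ~p, u
7. ~[](r & ~r), u
8. ~(r & ~r), v
9. (r & ~r) & ~q, v
10. r & ~r, v
11. ~q, v
12. r, v
13. ~r, v
Accessibility: uRv
Branch closes: r and ~r both at v.
Every branch of the negation's tableau closes; the branch above is one of them.

Yes, valid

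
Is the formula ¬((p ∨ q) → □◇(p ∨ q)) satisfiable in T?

Satisfiable (open branch found)

1. ¬((p ∨ q) → □◇(p ∨ q)), u
2. p ∨ q, u   [¬→-rule on 1]
3. ¬□◇(p ∨ q), u   [¬→-rule on 1]
4. q, u   [∨-rule on 2 (branches; this branch)]
5. ¬◇(p ∨ q), v   [¬□-rule on 3: fresh world v, uRv]
6. ¬(p ∨ q), v   [¬◇-rule on 5 via vRv]
7. ¬p, v   [¬∨-rule on 6]
8. ¬q, v   [¬∨-rule on 6]
Accessibility: uRu, uRv, vRv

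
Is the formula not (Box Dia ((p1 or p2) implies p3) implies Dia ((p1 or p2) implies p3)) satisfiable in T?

Unsatisfiable

1. not (Box Dia ((p1 or p2) implies p3) implies Dia ((p1 or p2) implies p3)), w0
2. Box Dia ((p1 or p2) implies p3), w0
3. not Dia ((p1 or p2) implies p3), w0
4. Dia ((p1 or p2) implies p3), w0
5. not ((p1 or p2) implies p3), w0
6. p1 or p2, w0
7. not p3, w0
8. p2, w0
9. (p1 or p2) implies p3, w1
10. Dia ((p1 or p2) implies p3), w1
11. not ((p1 or p2) implies p3), w1
12. p1 or p2, w1
13. not p3, w1
14. not (p1 or p2), w1
15. not p1, w1
16. not p2, w1
17. p2, w1
Accessibility: w0Rw0, w0Rw1, w1Rw1
Branch closes: p2 and not p2 both at w1.
All branches of the tableau close; one closing branch shown above.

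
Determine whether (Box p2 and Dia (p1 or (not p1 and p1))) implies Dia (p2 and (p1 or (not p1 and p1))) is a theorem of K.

Valid

Tableau for the negation not ((Box p2 and Dia (p1 or (not p1 and p1))) implies Dia (p2 and (p1 or (not p1 and p1)))):
1. not ((Box p2 and Dia (p1 or (not p1 and p1))) implies Dia (p2 and (p1 or (not p1 and p1)))), u
2. Box p2 and Dia (p1 or (not p1 and p1)), u
3. not Dia (p2 and (p1 or (not p1 and p1))), u
4. Box p2, u
5. Dia (p1 or (not p1 and p1)), u
6. p1 or (not p1 and p1), v
7. not (p2 and (p1 or (not p1 and p1))), v
8. p2, v
9. p1, v
10. not (p1 or (not p1 and p1)), v
11. not p1, v
12. not (not p1 and p1), v
Accessibility: uRv
Branch closes: p1 and not p1 both at v.
Every branch of the negation's tableau closes; the branch above is one of them.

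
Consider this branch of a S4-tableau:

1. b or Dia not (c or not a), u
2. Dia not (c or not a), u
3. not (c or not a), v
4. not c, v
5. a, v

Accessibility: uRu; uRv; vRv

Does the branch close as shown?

There is no literal clash: for every atom and world, at most one sign appears.

No, open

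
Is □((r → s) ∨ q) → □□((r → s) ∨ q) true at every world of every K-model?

No, not valid

Tableau for the negation ¬(□((r → s) ∨ q) → □□((r → s) ∨ q)):
1. ¬(□((r → s) ∨ q) → □□((r → s) ∨ q)), w0
2. □((r → s) ∨ q), w0
3. ¬□□((r → s) ∨ q), w0
4. ¬□((r → s) ∨ q), w1
5. (r → s) ∨ q, w1
6. q, w1
7. ¬((r → s) ∨ q), w2
8. ¬(r → s), w2
9. ¬q, w2
10. r, w2
11. ¬s, w2
Accessibility: w0Rw1, w1Rw2
The negation has an open branch (countermodel exists).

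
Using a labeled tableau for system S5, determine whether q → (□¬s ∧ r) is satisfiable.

Satisfiable (open branch found)

1. q → (□¬s ∧ r), w0
2. □¬s ∧ r, w0
3. □¬s, w0
4. r, w0
5. ¬s, w0
Accessibility: w0Rw0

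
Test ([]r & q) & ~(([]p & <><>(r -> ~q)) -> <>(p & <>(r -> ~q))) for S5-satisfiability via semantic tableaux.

No, unsatisfiable

1. ([]r & q) & ~(([]p & <><>(r -> ~q)) -> <>(p & <>(r -> ~q))), 0
2. []r & q, 0
3. ~(([]p & <><>(r -> ~q)) -> <>(p & <>(r -> ~q))), 0
4. []r, 0
5. q, 0
6. []p & <><>(r -> ~q), 0
7. ~<>(p & <>(r -> ~q)), 0
8. []p, 0
9. <><>(r -> ~q), 0
10. r, 0
11. ~(p & <>(r -> ~q)), 0
12. p, 0
13. ~<>(r -> ~q), 0
14. ~(r -> ~q), 0
15. <>(r -> ~q), 1
16. r, 1
17. ~(p & <>(r -> ~q)), 1
18. p, 1
19. ~(r -> ~q), 1
20. q, 1
21. ~<>(r -> ~q), 1
22. r -> ~q, 2
23. r, 2
24. ~(p & <>(r -> ~q)), 2
25. p, 2
26. ~(r -> ~q), 2
27. q, 2
28. ~q, 2
Accessibility: 0R0, 0R1, 0R2, 1R0, 1R1, 1R2, 2R0, 2R1, 2R2
Branch closes: q and ~q both at 2.
Every branch closes; the branch above is one of them.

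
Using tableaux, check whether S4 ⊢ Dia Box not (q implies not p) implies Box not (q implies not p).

No, not valid

Tableau for the negation not (Dia Box not (q implies not p) implies Box not (q implies not p)):
1. not (Dia Box not (q implies not p) implies Box not (q implies not p)), 0
2. Dia Box not (q implies not p), 0   [neg-implies-rule on 1]
3. not Box not (q implies not p), 0   [neg-implies-rule on 1]
4. Box not (q implies not p), 1   [Dia-rule on 2: fresh world 1, 0R1]
5. not (q implies not p), 1   [Box-rule on 4 via 1R1]
6. q, 1   [neg-implies-rule on 5]
7. p, 1   [neg-implies-rule on 5]
8. q implies not p, 2   [neg-Box-rule on 3: fresh world 2, 0R2]
9. not p, 2   [implies-rule on 8 (branches; this branch)]
Accessibility: 0R0, 0R1, 0R2, 1R1, 2R2
The negation has an open branch (countermodel exists).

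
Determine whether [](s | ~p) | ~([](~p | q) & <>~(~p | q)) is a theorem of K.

Tableau for the negation ~([](s | ~p) | ~([](~p | q) & <>~(~p | q))):
1. ~([](s | ~p) | ~([](~p | q) & <>~(~p | q))), u
2. ~[](s | ~p), u
3. [](~p | q) & <>~(~p | q), u
4. [](~p | q), u
5. <>~(~p | q), u
6. ~(s | ~p), v
7. ~s, v
8. p, v
9. ~p | q, v
10. q, v
11. ~(~p | q), w
12. p, w
13. ~q, w
14. ~p | q, w
15. q, w
Accessibility: uRv, uRw
Branch closes: q and ~q both at w.
All branches of the negation close; one closing branch shown above.

Yes, valid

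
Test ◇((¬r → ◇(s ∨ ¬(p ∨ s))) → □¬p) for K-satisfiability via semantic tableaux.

1. ◇((¬r → ◇(s ∨ ¬(p ∨ s))) → □¬p), 0
2. (¬r → ◇(s ∨ ¬(p ∨ s))) → □¬p, 1
3. □¬p, 1
Accessibility: 0R1

Satisfiable (open branch found)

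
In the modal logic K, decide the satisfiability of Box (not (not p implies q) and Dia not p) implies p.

1. Box (not (not p implies q) and Dia not p) implies p, u
2. p, u

Satisfiable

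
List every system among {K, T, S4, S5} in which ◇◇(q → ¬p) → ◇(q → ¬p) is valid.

S4, S5

T-tableau for the negation ¬(◇◇(q → ¬p) → ◇(q → ¬p)):
1. ¬(◇◇(q → ¬p) → ◇(q → ¬p)), u
2. ◇◇(q → ¬p), u   [¬→-rule on 1]
3. ¬◇(q → ¬p), u   [¬→-rule on 1]
4. ¬(q → ¬p), u   [¬◇-rule on 3 via uRu]
5. q, u   [¬→-rule on 4]
6. p, u   [¬→-rule on 4]
7. ◇(q → ¬p), v   [◇-rule on 2: fresh world v, uRv]
8. ¬(q → ¬p), v   [¬◇-rule on 3 via uRv]
9. q, v   [¬→-rule on 8]
10. p, v   [¬→-rule on 8]
11. q → ¬p, w   [◇-rule on 7: fresh world w, vRw]
12. ¬p, w   [→-rule on 11 (branches; this branch)]
Accessibility: uRu, uRv, vRv, vRw, wRw
Complete open branch: countermodel on a T-frame, so not valid in T, nor in K (the same frame is also a K-frame).
S4-tableau for the negation ¬(◇◇(q → ¬p) → ◇(q → ¬p)):
1. ¬(◇◇(q → ¬p) → ◇(q → ¬p)), u
2. ◇◇(q → ¬p), u   [¬→-rule on 1]
3. ¬◇(q → ¬p), u   [¬→-rule on 1]
4. ¬(q → ¬p), u   [¬◇-rule on 3 via uRu]
5. q, u   [¬→-rule on 4]
6. p, u   [¬→-rule on 4]
7. ◇(q → ¬p), v   [◇-rule on 2: fresh world v, uRv]
8. ¬(q → ¬p), v   [¬◇-rule on 3 via uRv]
9. q, v   [¬→-rule on 8]
10. p, v   [¬→-rule on 8]
11. q → ¬p, w   [◇-rule on 7: fresh world w, vRw]
12. ¬(q → ¬p), w   [¬◇-rule on 3 via uRw]
13. q, w   [¬→-rule on 12]
14. p, w   [¬→-rule on 12]
15. ¬p, w   [→-rule on 11 (branches; this branch)]
Accessibility: uRu, uRv, uRw, vRv, vRw, wRw
Branch closes: p and ¬p both at w.
Every branch closes (one shown): valid in S4, hence also in S5 (every theorem of S4 is a theorem of S5).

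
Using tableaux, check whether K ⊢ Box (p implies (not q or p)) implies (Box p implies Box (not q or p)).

Tableau for the negation not (Box (p implies (not q or p)) implies (Box p implies Box (not q or p))):
1. not (Box (p implies (not q or p)) implies (Box p implies Box (not q or p))), 0
2. Box (p implies (not q or p)), 0   [neg-implies-rule on 1]
3. not (Box p implies Box (not q or p)), 0   [neg-implies-rule on 1]
4. Box p, 0   [neg-implies-rule on 3]
5. not Box (not q or p), 0   [neg-implies-rule on 3]
6. not (not q or p), 1   [neg-Box-rule on 5: fresh world 1, 0R1]
7. q, 1   [neg-or-rule on 6]
8. not p, 1   [neg-or-rule on 6]
9. p implies (not q or p), 1   [Box-rule on 2 via 0R1]
10. p, 1   [Box-rule on 4 via 0R1]
Accessibility: 0R1
Branch closes: p and not p both at 1.
All branches of the negation close; one closing branch shown above.

Valid in K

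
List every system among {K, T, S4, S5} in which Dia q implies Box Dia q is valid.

S5

S4-tableau for the negation not (Dia q implies Box Dia q):
1. not (Dia q implies Box Dia q), 0
2. Dia q, 0
3. not Box Dia q, 0
4. q, 1
5. not Dia q, 2
6. not q, 2
Accessibility: 0R0, 0R1, 0R2, 1R1, 2R2
Complete open branch: countermodel on an S4-frame, so not valid in S4, nor in K, T (the same frame is also a K-frame and a T-frame).
S5-tableau for the negation not (Dia q implies Box Dia q):
1. not (Dia q implies Box Dia q), 0
2. Dia q, 0
3. not Box Dia q, 0
4. q, 1
5. not Dia q, 2
6. not q, 0
7. not q, 1
Accessibility: 0R0, 0R1, 0R2, 1R0, 1R1, 1R2, 2R0, 2R1, 2R2
Branch closes: q and not q both at 1.
Every branch closes (one shown): valid in S5.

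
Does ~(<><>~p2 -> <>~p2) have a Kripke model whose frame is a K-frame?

Satisfiable (open branch found)

1. ~(<><>~p2 -> <>~p2), 0
2. <><>~p2, 0   [~->-rule on 1]
3. ~<>~p2, 0   [~->-rule on 1]
4. <>~p2, 1   [<>-rule on 2: fresh world 1, 0R1]
5. p2, 1   [~<>-rule on 3 via 0R1]
6. ~p2, 2   [<>-rule on 4: fresh world 2, 1R2]
Accessibility: 0R1, 1R2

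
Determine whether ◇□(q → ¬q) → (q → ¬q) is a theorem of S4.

Tableau for the negation ¬(◇□(q → ¬q) → (q → ¬q)):
1. ¬(◇□(q → ¬q) → (q → ¬q)), 0
2. ◇□(q → ¬q), 0
3. ¬(q → ¬q), 0
4. q, 0
5. □(q → ¬q), 1
6. q → ¬q, 1
7. ¬q, 1
Accessibility: 0R0, 0R1, 1R1
The negation has an open branch (countermodel exists).

Not valid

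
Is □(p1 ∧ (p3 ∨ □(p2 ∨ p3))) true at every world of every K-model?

Invalid (countermodel exists)

Tableau for the negation ¬□(p1 ∧ (p3 ∨ □(p2 ∨ p3))):
1. ¬□(p1 ∧ (p3 ∨ □(p2 ∨ p3))), 0
2. ¬(p1 ∧ (p3 ∨ □(p2 ∨ p3))), 1
3. ¬(p3 ∨ □(p2 ∨ p3)), 1
4. ¬p3, 1
5. ¬□(p2 ∨ p3), 1
6. ¬(p2 ∨ p3), 2
7. ¬p2, 2
8. ¬p3, 2
Accessibility: 0R1, 1R2
The negation has an open branch (countermodel exists).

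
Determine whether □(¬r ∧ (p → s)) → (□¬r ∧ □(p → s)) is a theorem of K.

Tableau for the negation ¬(□(¬r ∧ (p → s)) → (□¬r ∧ □(p → s))):
1. ¬(□(¬r ∧ (p → s)) → (□¬r ∧ □(p → s))), w0
2. □(¬r ∧ (p → s)), w0
3. ¬(□¬r ∧ □(p → s)), w0
4. ¬□(p → s), w0
5. ¬(p → s), w1
6. p, w1
7. ¬s, w1
8. ¬r ∧ (p → s), w1
9. ¬r, w1
10. p → s, w1
11. s, w1
Accessibility: w0Rw1
Branch closes: s and ¬s both at w1.
Every branch of the negation's tableau closes; the branch above is one of them.

Valid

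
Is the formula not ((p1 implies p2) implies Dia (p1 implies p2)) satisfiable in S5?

No, unsatisfiable

1. not ((p1 implies p2) implies Dia (p1 implies p2)), w0
2. p1 implies p2, w0
3. not Dia (p1 implies p2), w0
4. not (p1 implies p2), w0
5. p1, w0
6. not p2, w0
7. p2, w0
Accessibility: w0Rw0
Branch closes: p2 and not p2 both at w0.
Every branch closes; the branch above is one of them.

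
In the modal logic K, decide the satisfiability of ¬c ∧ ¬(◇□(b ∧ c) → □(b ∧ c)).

Satisfiable

1. ¬c ∧ ¬(◇□(b ∧ c) → □(b ∧ c)), u
2. ¬c, u
3. ¬(◇□(b ∧ c) → □(b ∧ c)), u
4. ◇□(b ∧ c), u
5. ¬□(b ∧ c), u
6. □(b ∧ c), v
7. ¬(b ∧ c), w
8. ¬c, w
Accessibility: uRv, uRw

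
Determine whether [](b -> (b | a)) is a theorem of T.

Yes, valid

Tableau for the negation ~[](b -> (b | a)):
1. ~[](b -> (b | a)), u
2. ~(b -> (b | a)), v   [~[]-rule on 1: fresh world v, uRv]
3. b, v   [~->-rule on 2]
4. ~(b | a), v   [~->-rule on 2]
5. ~b, v   [~|-rule on 4]
6. ~a, v   [~|-rule on 4]
Accessibility: uRu, uRv, vRv
Branch closes: b and ~b both at v.
All branches of the negation close; one closing branch shown above.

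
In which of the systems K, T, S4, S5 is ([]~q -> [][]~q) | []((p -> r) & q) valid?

T-tableau for the negation ~(([]~q -> [][]~q) | []((p -> r) & q)):
1. ~(([]~q -> [][]~q) | []((p -> r) & q)), 0
2. ~([]~q -> [][]~q), 0   [~|-rule on 1]
3. ~[]((p -> r) & q), 0   [~|-rule on 1]
4. []~q, 0   [~->-rule on 2]
5. ~[][]~q, 0   [~->-rule on 2]
6. ~q, 0   [[]-rule on 4 via 0R0]
7. ~((p -> r) & q), 1   [~[]-rule on 3: fresh world 1, 0R1]
8. ~q, 1   [[]-rule on 4 via 0R1]
9. ~[]~q, 2   [~[]-rule on 5: fresh world 2, 0R2]
10. ~q, 2   [[]-rule on 4 via 0R2]
11. q, 3   [~[]-rule on 9: fresh world 3, 2R3]
Accessibility: 0R0, 0R1, 0R2, 1R1, 2R2, 2R3, 3R3
Complete open branch: countermodel on a T-frame, so not valid in T, nor in K (the same frame is also a K-frame).
S4-tableau for the negation ~(([]~q -> [][]~q) | []((p -> r) & q)):
1. ~(([]~q -> [][]~q) | []((p -> r) & q)), 0
2. ~([]~q -> [][]~q), 0   [~|-rule on 1]
3. ~[]((p -> r) & q), 0   [~|-rule on 1]
4. []~q, 0   [~->-rule on 2]
5. ~[][]~q, 0   [~->-rule on 2]
6. ~q, 0   [[]-rule on 4 via 0R0]
7. ~((p -> r) & q), 1   [~[]-rule on 3: fresh world 1, 0R1]
8. ~q, 1   [[]-rule on 4 via 0R1]
9. ~(p -> r), 1   [~&-rule on 7 (branches; this branch)]
10. p, 1   [~->-rule on 9]
11. ~r, 1   [~->-rule on 9]
12. ~[]~q, 2   [~[]-rule on 5: fresh world 2, 0R2]
13. ~q, 2   [[]-rule on 4 via 0R2]
14. q, 3   [~[]-rule on 12: fresh world 3, 2R3]
15. ~q, 3   [[]-rule on 4 via 0R3]
Accessibility: 0R0, 0R1, 0R2, 0R3, 1R1, 2R2, 2R3, 3R3
Branch closes: q and ~q both at 3.
Every branch closes (one shown): valid in S4, hence also in S5 (every theorem of S4 is a theorem of S5).

S4, S5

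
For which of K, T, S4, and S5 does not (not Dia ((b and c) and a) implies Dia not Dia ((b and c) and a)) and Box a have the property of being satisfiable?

K

T-tableau for the formula:
1. not (not Dia ((b and c) and a) implies Dia not Dia ((b and c) and a)) and Box a, u
2. not (not Dia ((b and c) and a) implies Dia not Dia ((b and c) and a)), u   [and-rule on 1]
3. Box a, u   [and-rule on 1]
4. not Dia ((b and c) and a), u   [neg-implies-rule on 2]
5. not Dia not Dia ((b and c) and a), u   [neg-implies-rule on 2]
6. a, u   [Box-rule on 3 via uRu]
7. not ((b and c) and a), u   [neg-Dia-rule on 4 via uRu]
8. Dia ((b and c) and a), u   [neg-Dia-rule on 5 via uRu]
9. not (b and c), u   [neg-and-rule on 7 (branches; this branch)]
10. not c, u   [neg-and-rule on 9 (branches; this branch)]
11. (b and c) and a, v   [Dia-rule on 8: fresh world v, uRv]
12. b and c, v   [and-rule on 11]
13. a, v   [and-rule on 11]
14. b, v   [and-rule on 12]
15. c, v   [and-rule on 12]
16. not ((b and c) and a), v   [neg-Dia-rule on 4 via uRv]
17. Dia ((b and c) and a), v   [neg-Dia-rule on 5 via uRv]
18. not (b and c), v   [neg-and-rule on 16 (branches; this branch)]
19. not c, v   [neg-and-rule on 18 (branches; this branch)]
Accessibility: uRu, uRv, vRv
Branch closes: c and not c both at v.
Every branch closes (one shown): unsatisfiable in T, hence also in S4, S5 (every S4/S5-frame is a T-frame).
K-tableau for the formula:
1. not (not Dia ((b and c) and a) implies Dia not Dia ((b and c) and a)) and Box a, u
2. not (not Dia ((b and c) and a) implies Dia not Dia ((b and c) and a)), u   [and-rule on 1]
3. Box a, u   [and-rule on 1]
4. not Dia ((b and c) and a), u   [neg-implies-rule on 2]
5. not Dia not Dia ((b and c) and a), u   [neg-implies-rule on 2]
Complete open branch: satisfiable in K.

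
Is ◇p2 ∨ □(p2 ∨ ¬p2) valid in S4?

Tableau for the negation ¬(◇p2 ∨ □(p2 ∨ ¬p2)):
1. ¬(◇p2 ∨ □(p2 ∨ ¬p2)), 0
2. ¬◇p2, 0
3. ¬□(p2 ∨ ¬p2), 0
4. ¬p2, 0
5. ¬(p2 ∨ ¬p2), 1
6. ¬p2, 1
7. p2, 1
Accessibility: 0R0, 0R1, 1R1
Branch closes: p2 and ¬p2 both at 1.
Every branch of the negation's tableau closes; the branch above is one of them.

Valid in S4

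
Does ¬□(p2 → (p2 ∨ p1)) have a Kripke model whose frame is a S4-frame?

Unsatisfiable

1. ¬□(p2 → (p2 ∨ p1)), 0
2. ¬(p2 → (p2 ∨ p1)), 1   [¬□-rule on 1: fresh world 1, 0R1]
3. p2, 1   [¬→-rule on 2]
4. ¬(p2 ∨ p1), 1   [¬→-rule on 2]
5. ¬p2, 1   [¬∨-rule on 4]
6. ¬p1, 1   [¬∨-rule on 4]
Accessibility: 0R0, 0R1, 1R1
Branch closes: p2 and ¬p2 both at 1.
Every branch closes; the branch above is one of them.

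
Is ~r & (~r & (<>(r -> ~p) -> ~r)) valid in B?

No, not valid

Tableau for the negation ~(~r & (~r & (<>(r -> ~p) -> ~r))):
1. ~(~r & (~r & (<>(r -> ~p) -> ~r))), 0
2. ~(~r & (<>(r -> ~p) -> ~r)), 0   [~&-rule on 1 (branches; this branch)]
3. ~(<>(r -> ~p) -> ~r), 0   [~&-rule on 2 (branches; this branch)]
4. <>(r -> ~p), 0   [~->-rule on 3]
5. r, 0   [~->-rule on 3]
6. r -> ~p, 1   [<>-rule on 4: fresh world 1, 0R1]
7. ~p, 1   [->-rule on 6 (branches; this branch)]
Accessibility: 0R0, 0R1, 1R0, 1R1
The negation has an open branch (countermodel exists).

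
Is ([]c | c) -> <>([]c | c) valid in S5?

Valid in S5

Tableau for the negation ~(([]c | c) -> <>([]c | c)):
1. ~(([]c | c) -> <>([]c | c)), u
2. []c | c, u   [~->-rule on 1]
3. ~<>([]c | c), u   [~->-rule on 1]
4. ~([]c | c), u   [~<>-rule on 3 via uRu]
5. ~[]c, u   [~|-rule on 4]
6. ~c, u   [~|-rule on 4]
7. []c, u   [|-rule on 2 (branches; this branch)]
8. c, u   [[]-rule on 7 via uRu]
Accessibility: uRu
Branch closes: c and ~c both at u.
All branches of the negation close; one closing branch shown above.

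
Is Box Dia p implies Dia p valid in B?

Valid in B

Tableau for the negation not (Box Dia p implies Dia p):
1. not (Box Dia p implies Dia p), u
2. Box Dia p, u
3. not Dia p, u
4. Dia p, u
5. not p, u
6. p, v
7. Dia p, v
8. not p, v
Accessibility: uRu, uRv, vRu, vRv
Branch closes: p and not p both at v.
Every branch of the negation's tableau closes; the branch above is one of them.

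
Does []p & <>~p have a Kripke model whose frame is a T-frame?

1. []p & <>~p, 0
2. []p, 0
3. <>~p, 0
4. p, 0
5. ~p, 1
6. p, 1
Accessibility: 0R0, 0R1, 1R1
Branch closes: p and ~p both at 1.
(One branch shown.) All branches close.

No, unsatisfiable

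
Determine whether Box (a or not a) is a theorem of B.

Tableau for the negation not Box (a or not a):
1. not Box (a or not a), w0
2. not (a or not a), w1
3. not a, w1
4. a, w1
Accessibility: w0Rw0, w0Rw1, w1Rw0, w1Rw1
Branch closes: a and not a both at w1.
All branches of the negation close; one closing branch shown above.

Yes, valid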